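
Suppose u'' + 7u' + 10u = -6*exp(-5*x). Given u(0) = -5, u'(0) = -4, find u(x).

Characteristic equation r² + 7r + 10 = 0 factors as (r + 2)(r + 5) = 0, so r = -2, -5.
Hence u_h = C1*exp(-2*x) + C2*exp(-5*x).
Since exp(-5*x) solves the homogeneous equation (r = -5 is a root of multiplicity 1), multiply the trial by x. Try u_p = A*x*exp(-5*x). Substituting into the equation and dividing by exp(-5*x) gives A = 2, so u_p = 2*x*exp(-5*x).
General solution: u = C1*exp(-2*x) + C2*exp(-5*x) + 2*x*exp(-5*x).
Apply the initial conditions: u(0) = C1 + C2 = -5 and u'(0) = 2 - 5*C2 - 2*C1 = -4. Solving gives C1 = -31/3, C2 = 16/3.

u = -31*exp(-2*x)/3 + 16*exp(-5*x)/3 + 2*x*exp(-5*x)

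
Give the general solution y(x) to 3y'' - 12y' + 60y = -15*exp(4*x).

y = -exp(4*x)/4 + C1*cos(4*x)*exp(2*x) + C2*exp(2*x)*sin(4*x)

Divide through by 3: y'' - 4y' + 20y = -5*exp(4*x).
Characteristic equation r² - 4r + 20 = 0 has discriminant (-4)² - 4·(20) = -64 < 0, so r = 2 ± 4i.
Hence y_h = C1*cos(4*x)*exp(2*x) + C2*exp(2*x)*sin(4*x).
Try y_p = A*exp(4*x). Substituting into the equation and dividing by exp(4*x) gives A = -1/4, so y_p = -exp(4*x)/4.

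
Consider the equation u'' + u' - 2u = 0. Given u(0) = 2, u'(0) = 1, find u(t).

u = exp(-2*t)/3 + 5*exp(t)/3

Characteristic equation r² + r - 2 = 0 factors as (r - 1)(r + 2) = 0, so r = 1, -2.
Hence u_h = C1*exp(t) + C2*exp(-2*t).
Apply the initial conditions: u(0) = C1 + C2 = 2 and u'(0) = C1 - 2*C2 = 1. Solving gives C1 = 5/3, C2 = 1/3.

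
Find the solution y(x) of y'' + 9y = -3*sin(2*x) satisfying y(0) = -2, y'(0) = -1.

Characteristic equation r² + 9 = 0 has discriminant (0)² - 4·(9) = -36 < 0, so r = ± 3i.
Hence y_h = C1*cos(3*x) + C2*sin(3*x).
Try y_p = A*cos(2*x) + B*sin(2*x). Substituting and equating the coefficients of cos(2x) and sin(2x) gives A = 0, B = -3/5, so y_p = -3*sin(2*x)/5.
General solution: y = -3*sin(2*x)/5 + C1*cos(3*x) + C2*sin(3*x).
Apply the initial conditions: y(0) = C1 = -2 and y'(0) = -6/5 + 3*C2 = -1. Solving gives C1 = -2, C2 = 1/15.

y = -2*cos(3*x) - 3*sin(2*x)/5 + sin(3*x)/15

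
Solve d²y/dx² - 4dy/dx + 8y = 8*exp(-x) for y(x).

y = 8*exp(-x)/13 + C1*cos(2*x)*exp(2*x) + C2*exp(2*x)*sin(2*x)

Characteristic equation r² - 4r + 8 = 0 has discriminant (-4)² - 4·(8) = -16 < 0, so r = 2 ± 2i.
Hence y_h = C1*cos(2*x)*exp(2*x) + C2*exp(2*x)*sin(2*x).
Try y_p = A*exp(-x). Substituting into the equation and dividing by exp(-x) gives A = 8/13, so y_p = 8*exp(-x)/13.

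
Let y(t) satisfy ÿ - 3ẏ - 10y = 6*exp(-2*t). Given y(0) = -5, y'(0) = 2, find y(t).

y = -195*exp(-2*t)/49 - 50*exp(5*t)/49 - 6*t*exp(-2*t)/7

Characteristic equation r² - 3r - 10 = 0 factors as (r + 2)(r - 5) = 0, so r = -2, 5.
Hence y_h = C1*exp(-2*t) + C2*exp(5*t).
Since exp(-2*t) solves the homogeneous equation (r = -2 is a root of multiplicity 1), multiply the trial by t. Try y_p = A*t*exp(-2*t). Substituting into the equation and dividing by exp(-2*t) gives A = -6/7, so y_p = -6*t*exp(-2*t)/7.
General solution: y = C1*exp(-2*t) + C2*exp(5*t) - 6*t*exp(-2*t)/7.
Apply the initial conditions: y(0) = C1 + C2 = -5 and y'(0) = -6/7 - 2*C1 + 5*C2 = 2. Solving gives C1 = -195/49, C2 = -50/49.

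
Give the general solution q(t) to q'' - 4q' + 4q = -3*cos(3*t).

Characteristic equation r² - 4r + 4 = 0 has discriminant (-4)² - 4·(4) = 0, so r = 2 is a repeated root.
Hence q_h = (C1 + C2*t)*exp(2*t).
Try q_p = A*cos(3*t) + B*sin(3*t). Substituting and equating the coefficients of cos(3t) and sin(3t) gives A = 15/169, B = 36/169, so q_p = 15*cos(3*t)/169 + 36*sin(3*t)/169.

q = 15*cos(3*t)/169 + 36*sin(3*t)/169 + C1*exp(2*t) + C2*t*exp(2*t)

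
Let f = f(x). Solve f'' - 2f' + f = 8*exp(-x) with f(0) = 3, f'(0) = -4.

f = 2*exp(-x) - 3*x*exp(x) + exp(x)

Characteristic equation r² - 2r + 1 = 0 has discriminant (-2)² - 4·(1) = 0, so r = 1 is a repeated root.
Hence f_h = (C1 + C2*x)*exp(x).
Try f_p = A*exp(-x). Substituting into the equation and dividing by exp(-x) gives A = 2, so f_p = 2*exp(-x).
General solution: f = 2*exp(-x) + C1*exp(x) + C2*x*exp(x).
Apply the initial conditions: f(0) = 2 + C1 = 3 and f'(0) = -2 + C1 + C2 = -4. Solving gives C1 = 1, C2 = -3.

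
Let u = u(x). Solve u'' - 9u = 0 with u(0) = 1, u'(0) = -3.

Characteristic equation r² - 9 = 0 factors as (r - 3)(r + 3) = 0, so r = 3, -3.
Hence u_h = C1*exp(3*x) + C2*exp(-3*x).
Apply the initial conditions: u(0) = C1 + C2 = 1 and u'(0) = -3*C2 + 3*C1 = -3. Solving gives C1 = 0, C2 = 1.

u = exp(-3*x)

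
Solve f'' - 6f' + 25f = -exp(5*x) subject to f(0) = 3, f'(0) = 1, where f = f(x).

f = -exp(5*x)/20 - 79*exp(3*x)*sin(4*x)/40 + 61*cos(4*x)*exp(3*x)/20

Characteristic equation r² - 6r + 25 = 0 has discriminant (-6)² - 4·(25) = -64 < 0, so r = 3 ± 4i.
Hence f_h = C1*cos(4*x)*exp(3*x) + C2*exp(3*x)*sin(4*x).
Try f_p = A*exp(5*x). Substituting into the equation and dividing by exp(5*x) gives A = -1/20, so f_p = -exp(5*x)/20.
General solution: f = -exp(5*x)/20 + C1*cos(4*x)*exp(3*x) + C2*exp(3*x)*sin(4*x).
Apply the initial conditions: f(0) = -1/20 + C1 = 3 and f'(0) = -1/4 + 3*C1 + 4*C2 = 1. Solving gives C1 = 61/20, C2 = -79/40.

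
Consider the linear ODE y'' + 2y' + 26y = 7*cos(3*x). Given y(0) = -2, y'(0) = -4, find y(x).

Characteristic equation r² + 2r + 26 = 0 has discriminant (2)² - 4·(26) = -100 < 0, so r = -1 ± 5i.
Hence y_h = C1*cos(5*x)*exp(-x) + C2*exp(-x)*sin(5*x).
Try y_p = A*cos(3*x) + B*sin(3*x). Substituting and equating the coefficients of cos(3x) and sin(3x) gives A = 119/325, B = 42/325, so y_p = 42*sin(3*x)/325 + 119*cos(3*x)/325.
General solution: y = 42*sin(3*x)/325 + 119*cos(3*x)/325 + C1*cos(5*x)*exp(-x) + C2*exp(-x)*sin(5*x).
Apply the initial conditions: y(0) = 119/325 + C1 = -2 and y'(0) = 126/325 - C1 + 5*C2 = -4. Solving gives C1 = -769/325, C2 = -439/325.

y = 42*sin(3*x)/325 + 119*cos(3*x)/325 - 769*cos(5*x)*exp(-x)/325 - 439*exp(-x)*sin(5*x)/325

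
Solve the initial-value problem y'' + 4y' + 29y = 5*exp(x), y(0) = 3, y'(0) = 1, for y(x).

Characteristic equation r² + 4r + 29 = 0 has discriminant (4)² - 4·(29) = -100 < 0, so r = -2 ± 5i.
Hence y_h = C1*cos(5*x)*exp(-2*x) + C2*exp(-2*x)*sin(5*x).
Try y_p = A*exp(x). Substituting into the equation and dividing by exp(x) gives A = 5/34, so y_p = 5*exp(x)/34.
General solution: y = 5*exp(x)/34 + C1*cos(5*x)*exp(-2*x) + C2*exp(-2*x)*sin(5*x).
Apply the initial conditions: y(0) = 5/34 + C1 = 3 and y'(0) = 5/34 - 2*C1 + 5*C2 = 1. Solving gives C1 = 97/34, C2 = 223/170.

y = 5*exp(x)/34 + 97*cos(5*x)*exp(-2*x)/34 + 223*exp(-2*x)*sin(5*x)/170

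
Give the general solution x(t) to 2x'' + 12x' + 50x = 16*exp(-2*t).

x = 8*exp(-2*t)/17 + C1*cos(4*t)*exp(-3*t) + C2*exp(-3*t)*sin(4*t)

Divide through by 2: x'' + 6x' + 25x = 8*exp(-2*t).
Characteristic equation r² + 6r + 25 = 0 has discriminant (6)² - 4·(25) = -64 < 0, so r = -3 ± 4i.
Hence x_h = C1*cos(4*t)*exp(-3*t) + C2*exp(-3*t)*sin(4*t).
Try x_p = A*exp(-2*t). Substituting into the equation and dividing by exp(-2*t) gives A = 8/17, so x_p = 8*exp(-2*t)/17.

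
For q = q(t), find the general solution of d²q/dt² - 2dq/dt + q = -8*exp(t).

q = C1*exp(t) - 4*t**2*exp(t) + C2*t*exp(t)

Characteristic equation r² - 2r + 1 = 0 has discriminant (-2)² - 4·(1) = 0, so r = 1 is a repeated root.
Hence q_h = (C1 + C2*t)*exp(t).
Since exp(t) solves the homogeneous equation (r = 1 is a root of multiplicity 2), multiply the trial by t^2. Try q_p = A*t^2*exp(t). Substituting into the equation and dividing by exp(t) gives A = -4, so q_p = -4*t^2*exp(t).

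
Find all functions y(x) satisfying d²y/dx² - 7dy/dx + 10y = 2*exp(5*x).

y = C1*exp(2*x) + C2*exp(5*x) + 2*x*exp(5*x)/3

Characteristic equation r² - 7r + 10 = 0 factors as (r - 2)(r - 5) = 0, so r = 2, 5.
Hence y_h = C1*exp(2*x) + C2*exp(5*x).
Since exp(5*x) solves the homogeneous equation (r = 5 is a root of multiplicity 1), multiply the trial by x. Try y_p = A*x*exp(5*x). Substituting into the equation and dividing by exp(5*x) gives A = 2/3, so y_p = 2*x*exp(5*x)/3.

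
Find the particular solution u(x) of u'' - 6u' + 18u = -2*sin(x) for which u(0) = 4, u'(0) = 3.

u = -34*sin(x)/325 - 12*cos(x)/325 - 2927*exp(3*x)*sin(3*x)/975 + 1312*cos(3*x)*exp(3*x)/325

Characteristic equation r² - 6r + 18 = 0 has discriminant (-6)² - 4·(18) = -36 < 0, so r = 3 ± 3i.
Hence u_h = C1*cos(3*x)*exp(3*x) + C2*exp(3*x)*sin(3*x).
Try u_p = A*cos(x) + B*sin(x). Substituting and equating the coefficients of cos(x) and sin(x) gives A = -12/325, B = -34/325, so u_p = -34*sin(x)/325 - 12*cos(x)/325.
General solution: u = -34*sin(x)/325 - 12*cos(x)/325 + C1*cos(3*x)*exp(3*x) + C2*exp(3*x)*sin(3*x).
Apply the initial conditions: u(0) = -12/325 + C1 = 4 and u'(0) = -34/325 + 3*C1 + 3*C2 = 3. Solving gives C1 = 1312/325, C2 = -2927/975.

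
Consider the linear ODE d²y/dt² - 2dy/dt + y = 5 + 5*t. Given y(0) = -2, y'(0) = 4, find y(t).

Characteristic equation r² - 2r + 1 = 0 has discriminant (-2)² - 4·(1) = 0, so r = 1 is a repeated root.
Hence y_h = (C1 + C2*t)*exp(t).
For the particular solution try y_p = A0 + A1*t. Substituting and matching coefficients of each power of t gives A0 = 15, A1 = 5, so y_p = 15 + 5*t.
General solution: y = 15 + 5*t + C1*exp(t) + C2*t*exp(t).
Apply the initial conditions: y(0) = 15 + C1 = -2 and y'(0) = 5 + C1 + C2 = 4. Solving gives C1 = -17, C2 = 16.

y = 15 - 17*exp(t) + 5*t + 16*t*exp(t)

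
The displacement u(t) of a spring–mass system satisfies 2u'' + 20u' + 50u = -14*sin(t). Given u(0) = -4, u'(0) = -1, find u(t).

u = -1387*exp(-5*t)/338 - 42*sin(t)/169 + 35*cos(t)/338 - 553*t*exp(-5*t)/26

Divide through by 2: u'' + 10u' + 25u = -7*sin(t).
Characteristic equation r² + 10r + 25 = 0 has discriminant (10)² - 4·(25) = 0, so r = -5 is a repeated root.
Hence u_h = (C1 + C2*t)*exp(-5*t).
Try u_p = A*cos(t) + B*sin(t). Substituting and equating the coefficients of cos(t) and sin(t) gives A = 35/338, B = -42/169, so u_p = -42*sin(t)/169 + 35*cos(t)/338.
General solution: u = -42*sin(t)/169 + 35*cos(t)/338 + C1*exp(-5*t) + C2*t*exp(-5*t).
Apply the initial conditions: u(0) = 35/338 + C1 = -4 and u'(0) = -42/169 + C2 - 5*C1 = -1. Solving gives C1 = -1387/338, C2 = -553/26.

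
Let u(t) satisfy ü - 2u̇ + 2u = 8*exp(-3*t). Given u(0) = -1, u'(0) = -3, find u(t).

Characteristic equation r² - 2r + 2 = 0 has discriminant (-2)² - 4·(2) = -4 < 0, so r = 1 ± i.
Hence u_h = C1*cos(t)*exp(t) + C2*exp(t)*sin(t).
Try u_p = A*exp(-3*t). Substituting into the equation and dividing by exp(-3*t) gives A = 8/17, so u_p = 8*exp(-3*t)/17.
General solution: u = 8*exp(-3*t)/17 + C1*cos(t)*exp(t) + C2*exp(t)*sin(t).
Apply the initial conditions: u(0) = 8/17 + C1 = -1 and u'(0) = -24/17 + C1 + C2 = -3. Solving gives C1 = -25/17, C2 = -2/17.

u = 8*exp(-3*t)/17 - 25*cos(t)*exp(t)/17 - 2*exp(t)*sin(t)/17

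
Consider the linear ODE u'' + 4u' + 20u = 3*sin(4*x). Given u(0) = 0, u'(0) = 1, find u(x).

u = -3*cos(4*x)/17 + 3*sin(4*x)/68 + 3*cos(4*x)*exp(-2*x)/17 + 5*exp(-2*x)*sin(4*x)/17

Characteristic equation r² + 4r + 20 = 0 has discriminant (4)² - 4·(20) = -64 < 0, so r = -2 ± 4i.
Hence u_h = C1*cos(4*x)*exp(-2*x) + C2*exp(-2*x)*sin(4*x).
Try u_p = A*cos(4*x) + B*sin(4*x). Substituting and equating the coefficients of cos(4x) and sin(4x) gives A = -3/17, B = 3/68, so u_p = -3*cos(4*x)/17 + 3*sin(4*x)/68.
General solution: u = -3*cos(4*x)/17 + 3*sin(4*x)/68 + C1*cos(4*x)*exp(-2*x) + C2*exp(-2*x)*sin(4*x).
Apply the initial conditions: u(0) = -3/17 + C1 = 0 and u'(0) = 3/17 - 2*C1 + 4*C2 = 1. Solving gives C1 = 3/17, C2 = 5/17.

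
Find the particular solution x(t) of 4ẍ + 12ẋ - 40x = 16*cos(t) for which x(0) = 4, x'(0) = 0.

x = -22*cos(t)/65 + 6*sin(t)/65 + 108*exp(2*t)/35 + 114*exp(-5*t)/91

Divide through by 4: x'' + 3x' - 10x = 4*cos(t).
Characteristic equation r² + 3r - 10 = 0 factors as (r - 2)(r + 5) = 0, so r = 2, -5.
Hence x_h = C1*exp(2*t) + C2*exp(-5*t).
Try x_p = A*cos(t) + B*sin(t). Substituting and equating the coefficients of cos(t) and sin(t) gives A = -22/65, B = 6/65, so x_p = -22*cos(t)/65 + 6*sin(t)/65.
General solution: x = -22*cos(t)/65 + 6*sin(t)/65 + C1*exp(2*t) + C2*exp(-5*t).
Apply the initial conditions: x(0) = -22/65 + C1 + C2 = 4 and x'(0) = 6/65 - 5*C2 + 2*C1 = 0. Solving gives C1 = 108/35, C2 = 114/91.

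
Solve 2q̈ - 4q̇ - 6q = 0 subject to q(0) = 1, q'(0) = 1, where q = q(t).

q = exp(-t)/2 + exp(3*t)/2

Divide through by 2: q'' - 2q' - 3q = 0.
Characteristic equation r² - 2r - 3 = 0 factors as (r + 1)(r - 3) = 0, so r = -1, 3.
Hence q_h = C1*exp(-t) + C2*exp(3*t).
Apply the initial conditions: q(0) = C1 + C2 = 1 and q'(0) = -C1 + 3*C2 = 1. Solving gives C1 = 1/2, C2 = 1/2.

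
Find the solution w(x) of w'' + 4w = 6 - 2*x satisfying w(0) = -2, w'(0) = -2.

w = 3/2 - 7*cos(2*x)/2 - 3*sin(2*x)/4 - x/2

Characteristic equation r² + 4 = 0 has discriminant (0)² - 4·(4) = -16 < 0, so r = ± 2i.
Hence w_h = C1*cos(2*x) + C2*sin(2*x).
For the particular solution try w_p = A0 + A1*x. Substituting and matching coefficients of each power of x gives A0 = 3/2, A1 = -1/2, so w_p = 3/2 - x/2.
General solution: w = 3/2 - x/2 + C1*cos(2*x) + C2*sin(2*x).
Apply the initial conditions: w(0) = 3/2 + C1 = -2 and w'(0) = -1/2 + 2*C2 = -2. Solving gives C1 = -7/2, C2 = -3/4.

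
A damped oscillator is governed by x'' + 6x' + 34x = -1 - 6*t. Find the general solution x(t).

x = 1/578 - 3*t/17 + C1*cos(5*t)*exp(-3*t) + C2*exp(-3*t)*sin(5*t)

Characteristic equation r² + 6r + 34 = 0 has discriminant (6)² - 4·(34) = -100 < 0, so r = -3 ± 5i.
Hence x_h = C1*cos(5*t)*exp(-3*t) + C2*exp(-3*t)*sin(5*t).
For the particular solution try x_p = A0 + A1*t. Substituting and matching coefficients of each power of t gives A0 = 1/578, A1 = -3/17, so x_p = 1/578 - 3*t/17.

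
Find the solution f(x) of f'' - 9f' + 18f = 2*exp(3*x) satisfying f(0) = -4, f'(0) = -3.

f = -65*exp(3*x)/9 + 29*exp(6*x)/9 - 2*x*exp(3*x)/3

Characteristic equation r² - 9r + 18 = 0 factors as (r - 6)(r - 3) = 0, so r = 6, 3.
Hence f_h = C1*exp(6*x) + C2*exp(3*x).
Since exp(3*x) solves the homogeneous equation (r = 3 is a root of multiplicity 1), multiply the trial by x. Try f_p = A*x*exp(3*x). Substituting into the equation and dividing by exp(3*x) gives A = -2/3, so f_p = -2*x*exp(3*x)/3.
General solution: f = C1*exp(6*x) + C2*exp(3*x) - 2*x*exp(3*x)/3.
Apply the initial conditions: f(0) = C1 + C2 = -4 and f'(0) = -2/3 + 3*C2 + 6*C1 = -3. Solving gives C1 = 29/9, C2 = -65/9.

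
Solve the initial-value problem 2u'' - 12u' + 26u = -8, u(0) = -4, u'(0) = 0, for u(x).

u = -4/13 - 48*cos(2*x)*exp(3*x)/13 + 72*exp(3*x)*sin(2*x)/13

Divide through by 2: u'' - 6u' + 13u = -4.
Characteristic equation r² - 6r + 13 = 0 has discriminant (-6)² - 4·(13) = -16 < 0, so r = 3 ± 2i.
Hence u_h = C1*cos(2*x)*exp(3*x) + C2*exp(3*x)*sin(2*x).
For the particular solution try u_p = A0. Substituting and matching coefficients of each power of x gives A0 = -4/13, so u_p = -4/13.
General solution: u = -4/13 + C1*cos(2*x)*exp(3*x) + C2*exp(3*x)*sin(2*x).
Apply the initial conditions: u(0) = -4/13 + C1 = -4 and u'(0) = 2*C2 + 3*C1 = 0. Solving gives C1 = -48/13, C2 = 72/13.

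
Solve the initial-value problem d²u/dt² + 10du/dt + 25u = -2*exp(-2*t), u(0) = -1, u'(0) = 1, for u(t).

Characteristic equation r² + 10r + 25 = 0 has discriminant (10)² - 4·(25) = 0, so r = -5 is a repeated root.
Hence u_h = (C1 + C2*t)*exp(-5*t).
Try u_p = A*exp(-2*t). Substituting into the equation and dividing by exp(-2*t) gives A = -2/9, so u_p = -2*exp(-2*t)/9.
General solution: u = -2*exp(-2*t)/9 + C1*exp(-5*t) + C2*t*exp(-5*t).
Apply the initial conditions: u(0) = -2/9 + C1 = -1 and u'(0) = 4/9 + C2 - 5*C1 = 1. Solving gives C1 = -7/9, C2 = -10/3.

u = -7*exp(-5*t)/9 - 2*exp(-2*t)/9 - 10*t*exp(-5*t)/3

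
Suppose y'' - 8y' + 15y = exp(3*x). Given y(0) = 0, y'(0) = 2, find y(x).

Characteristic equation r² - 8r + 15 = 0 factors as (r - 5)(r - 3) = 0, so r = 5, 3.
Hence y_h = C1*exp(5*x) + C2*exp(3*x).
Since exp(3*x) solves the homogeneous equation (r = 3 is a root of multiplicity 1), multiply the trial by x. Try y_p = A*x*exp(3*x). Substituting into the equation and dividing by exp(3*x) gives A = -1/2, so y_p = -x*exp(3*x)/2.
General solution: y = C1*exp(5*x) + C2*exp(3*x) - x*exp(3*x)/2.
Apply the initial conditions: y(0) = C1 + C2 = 0 and y'(0) = -1/2 + 3*C2 + 5*C1 = 2. Solving gives C1 = 5/4, C2 = -5/4.

y = -5*exp(3*x)/4 + 5*exp(5*x)/4 - x*exp(3*x)/2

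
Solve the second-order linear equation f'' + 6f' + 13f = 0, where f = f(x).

Characteristic equation r² + 6r + 13 = 0 has discriminant (6)² - 4·(13) = -16 < 0, so r = -3 ± 2i.
Hence f_h = C1*cos(2*x)*exp(-3*x) + C2*exp(-3*x)*sin(2*x).

f = C1*cos(2*x)*exp(-3*x) + C2*exp(-3*x)*sin(2*x)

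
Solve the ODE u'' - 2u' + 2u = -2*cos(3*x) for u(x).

u = 12*sin(3*x)/85 + 14*cos(3*x)/85 + C1*cos(x)*exp(x) + C2*exp(x)*sin(x)

Characteristic equation r² - 2r + 2 = 0 has discriminant (-2)² - 4·(2) = -4 < 0, so r = 1 ± i.
Hence u_h = C1*cos(x)*exp(x) + C2*exp(x)*sin(x).
Try u_p = A*cos(3*x) + B*sin(3*x). Substituting and equating the coefficients of cos(3x) and sin(3x) gives A = 14/85, B = 12/85, so u_p = 12*sin(3*x)/85 + 14*cos(3*x)/85.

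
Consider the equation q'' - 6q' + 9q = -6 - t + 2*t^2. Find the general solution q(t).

Characteristic equation r² - 6r + 9 = 0 has discriminant (-6)² - 4·(9) = 0, so r = 3 is a repeated root.
Hence q_h = (C1 + C2*t)*exp(3*t).
For the particular solution try q_p = A0 + A1*t + A2*t^2. Substituting and matching coefficients of each power of t gives A0 = -16/27, A1 = 5/27, A2 = 2/9, so q_p = -16/27 + 2*t^2/9 + 5*t/27.

q = -16/27 + 2*t**2/9 + 5*t/27 + C1*exp(3*t) + C2*t*exp(3*t)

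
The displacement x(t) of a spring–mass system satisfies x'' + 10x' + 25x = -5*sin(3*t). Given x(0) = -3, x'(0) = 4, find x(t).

Characteristic equation r² + 10r + 25 = 0 has discriminant (10)² - 4·(25) = 0, so r = -5 is a repeated root.
Hence x_h = (C1 + C2*t)*exp(-5*t).
Try x_p = A*cos(3*t) + B*sin(3*t). Substituting and equating the coefficients of cos(3t) and sin(3t) gives A = 75/578, B = -20/289, so x_p = -20*sin(3*t)/289 + 75*cos(3*t)/578.
General solution: x = -20*sin(3*t)/289 + 75*cos(3*t)/578 + C1*exp(-5*t) + C2*t*exp(-5*t).
Apply the initial conditions: x(0) = 75/578 + C1 = -3 and x'(0) = -60/289 + C2 - 5*C1 = 4. Solving gives C1 = -1809/578, C2 = -389/34.

x = -1809*exp(-5*t)/578 - 20*sin(3*t)/289 + 75*cos(3*t)/578 - 389*t*exp(-5*t)/34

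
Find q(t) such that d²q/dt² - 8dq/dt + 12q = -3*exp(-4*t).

Characteristic equation r² - 8r + 12 = 0 factors as (r - 2)(r - 6) = 0, so r = 2, 6.
Hence q_h = C1*exp(2*t) + C2*exp(6*t).
Try q_p = A*exp(-4*t). Substituting into the equation and dividing by exp(-4*t) gives A = -1/20, so q_p = -exp(-4*t)/20.

q = -exp(-4*t)/20 + C1*exp(2*t) + C2*exp(6*t)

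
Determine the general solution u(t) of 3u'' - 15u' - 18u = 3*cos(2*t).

u = -cos(2*t)/20 - sin(2*t)/20 + C1*exp(6*t) + C2*exp(-t)

Divide through by 3: u'' - 5u' - 6u = cos(2*t).
Characteristic equation r² - 5r - 6 = 0 factors as (r - 6)(r + 1) = 0, so r = 6, -1.
Hence u_h = C1*exp(6*t) + C2*exp(-t).
Try u_p = A*cos(2*t) + B*sin(2*t). Substituting and equating the coefficients of cos(2t) and sin(2t) gives A = -1/20, B = -1/20, so u_p = -cos(2*t)/20 - sin(2*t)/20.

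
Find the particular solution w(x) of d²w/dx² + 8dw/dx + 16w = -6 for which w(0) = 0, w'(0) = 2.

Characteristic equation r² + 8r + 16 = 0 has discriminant (8)² - 4·(16) = 0, so r = -4 is a repeated root.
Hence w_h = (C1 + C2*x)*exp(-4*x).
For the particular solution try w_p = A0. Substituting and matching coefficients of each power of x gives A0 = -3/8, so w_p = -3/8.
General solution: w = -3/8 + C1*exp(-4*x) + C2*x*exp(-4*x).
Apply the initial conditions: w(0) = -3/8 + C1 = 0 and w'(0) = C2 - 4*C1 = 2. Solving gives C1 = 3/8, C2 = 7/2.

w = -3/8 + 3*exp(-4*x)/8 + 7*x*exp(-4*x)/2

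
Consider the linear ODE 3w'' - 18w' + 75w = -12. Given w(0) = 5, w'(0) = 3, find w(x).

w = -4/25 - 78*exp(3*x)*sin(4*x)/25 + 129*cos(4*x)*exp(3*x)/25

Divide through by 3: w'' - 6w' + 25w = -4.
Characteristic equation r² - 6r + 25 = 0 has discriminant (-6)² - 4·(25) = -64 < 0, so r = 3 ± 4i.
Hence w_h = C1*cos(4*x)*exp(3*x) + C2*exp(3*x)*sin(4*x).
For the particular solution try w_p = A0. Substituting and matching coefficients of each power of x gives A0 = -4/25, so w_p = -4/25.
General solution: w = -4/25 + C1*cos(4*x)*exp(3*x) + C2*exp(3*x)*sin(4*x).
Apply the initial conditions: w(0) = -4/25 + C1 = 5 and w'(0) = 3*C1 + 4*C2 = 3. Solving gives C1 = 129/25, C2 = -78/25.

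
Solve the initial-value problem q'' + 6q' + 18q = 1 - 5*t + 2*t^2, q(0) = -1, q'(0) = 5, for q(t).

q = 13/81 - 19*t/54 + t**2/9 - 94*cos(3*t)*exp(-3*t)/81 + 101*exp(-3*t)*sin(3*t)/162

Characteristic equation r² + 6r + 18 = 0 has discriminant (6)² - 4·(18) = -36 < 0, so r = -3 ± 3i.
Hence q_h = C1*cos(3*t)*exp(-3*t) + C2*exp(-3*t)*sin(3*t).
For the particular solution try q_p = A0 + A1*t + A2*t^2. Substituting and matching coefficients of each power of t gives A0 = 13/81, A1 = -19/54, A2 = 1/9, so q_p = 13/81 - 19*t/54 + t^2/9.
General solution: q = 13/81 - 19*t/54 + t^2/9 + C1*cos(3*t)*exp(-3*t) + C2*exp(-3*t)*sin(3*t).
Apply the initial conditions: q(0) = 13/81 + C1 = -1 and q'(0) = -19/54 - 3*C1 + 3*C2 = 5. Solving gives C1 = -94/81, C2 = 101/162.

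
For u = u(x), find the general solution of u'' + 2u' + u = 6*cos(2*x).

u = -18*cos(2*x)/25 + 24*sin(2*x)/25 + C1*exp(-x) + C2*x*exp(-x)

Characteristic equation r² + 2r + 1 = 0 has discriminant (2)² - 4·(1) = 0, so r = -1 is a repeated root.
Hence u_h = (C1 + C2*x)*exp(-x).
Try u_p = A*cos(2*x) + B*sin(2*x). Substituting and equating the coefficients of cos(2x) and sin(2x) gives A = -18/25, B = 24/25, so u_p = -18*cos(2*x)/25 + 24*sin(2*x)/25.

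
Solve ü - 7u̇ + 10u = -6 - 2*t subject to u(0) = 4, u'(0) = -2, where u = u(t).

Characteristic equation r² - 7r + 10 = 0 factors as (r - 2)(r - 5) = 0, so r = 2, 5.
Hence u_h = C1*exp(2*t) + C2*exp(5*t).
For the particular solution try u_p = A0 + A1*t. Substituting and matching coefficients of each power of t gives A0 = -37/50, A1 = -1/5, so u_p = -37/50 - t/5.
General solution: u = -37/50 - t/5 + C1*exp(2*t) + C2*exp(5*t).
Apply the initial conditions: u(0) = -37/50 + C1 + C2 = 4 and u'(0) = -1/5 + 2*C1 + 5*C2 = -2. Solving gives C1 = 17/2, C2 = -94/25.

u = -37/50 - 94*exp(5*t)/25 - t/5 + 17*exp(2*t)/2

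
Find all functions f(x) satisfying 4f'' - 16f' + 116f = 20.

f = 5/29 + C1*cos(5*x)*exp(2*x) + C2*exp(2*x)*sin(5*x)

Divide through by 4: f'' - 4f' + 29f = 5.
Characteristic equation r² - 4r + 29 = 0 has discriminant (-4)² - 4·(29) = -100 < 0, so r = 2 ± 5i.
Hence f_h = C1*cos(5*x)*exp(2*x) + C2*exp(2*x)*sin(5*x).
For the particular solution try f_p = A0. Substituting and matching coefficients of each power of x gives A0 = 5/29, so f_p = 5/29.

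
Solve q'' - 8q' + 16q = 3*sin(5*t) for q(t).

Characteristic equation r² - 8r + 16 = 0 has discriminant (-8)² - 4·(16) = 0, so r = 4 is a repeated root.
Hence q_h = (C1 + C2*t)*exp(4*t).
Try q_p = A*cos(5*t) + B*sin(5*t). Substituting and equating the coefficients of cos(5t) and sin(5t) gives A = 120/1681, B = -27/1681, so q_p = -27*sin(5*t)/1681 + 120*cos(5*t)/1681.

q = -27*sin(5*t)/1681 + 120*cos(5*t)/1681 + C1*exp(4*t) + C2*t*exp(4*t)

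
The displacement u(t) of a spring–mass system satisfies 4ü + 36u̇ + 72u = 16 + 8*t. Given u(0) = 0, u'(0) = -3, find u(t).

Divide through by 4: u'' + 9u' + 18u = 4 + 2*t.
Characteristic equation r² + 9r + 18 = 0 factors as (r + 3)(r + 6) = 0, so r = -3, -6.
Hence u_h = C1*exp(-3*t) + C2*exp(-6*t).
For the particular solution try u_p = A0 + A1*t. Substituting and matching coefficients of each power of t gives A0 = 1/6, A1 = 1/9, so u_p = 1/6 + t/9.
General solution: u = 1/6 + t/9 + C1*exp(-3*t) + C2*exp(-6*t).
Apply the initial conditions: u(0) = 1/6 + C1 + C2 = 0 and u'(0) = 1/9 - 6*C2 - 3*C1 = -3. Solving gives C1 = -37/27, C2 = 65/54.

u = 1/6 - 37*exp(-3*t)/27 + t/9 + 65*exp(-6*t)/54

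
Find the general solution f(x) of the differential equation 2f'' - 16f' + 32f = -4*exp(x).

Divide through by 2: f'' - 8f' + 16f = -2*exp(x).
Characteristic equation r² - 8r + 16 = 0 has discriminant (-8)² - 4·(16) = 0, so r = 4 is a repeated root.
Hence f_h = (C1 + C2*x)*exp(4*x).
Try f_p = A*exp(x). Substituting into the equation and dividing by exp(x) gives A = -2/9, so f_p = -2*exp(x)/9.

f = -2*exp(x)/9 + C1*exp(4*x) + C2*x*exp(4*x)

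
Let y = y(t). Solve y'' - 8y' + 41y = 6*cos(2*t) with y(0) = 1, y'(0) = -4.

Characteristic equation r² - 8r + 41 = 0 has discriminant (-8)² - 4·(41) = -100 < 0, so r = 4 ± 5i.
Hence y_h = C1*cos(5*t)*exp(4*t) + C2*exp(4*t)*sin(5*t).
Try y_p = A*cos(2*t) + B*sin(2*t). Substituting and equating the coefficients of cos(2t) and sin(2t) gives A = 222/1625, B = -96/1625, so y_p = -96*sin(2*t)/1625 + 222*cos(2*t)/1625.
General solution: y = -96*sin(2*t)/1625 + 222*cos(2*t)/1625 + C1*cos(5*t)*exp(4*t) + C2*exp(4*t)*sin(5*t).
Apply the initial conditions: y(0) = 222/1625 + C1 = 1 and y'(0) = -192/1625 + 4*C1 + 5*C2 = -4. Solving gives C1 = 1403/1625, C2 = -2384/1625.

y = -96*sin(2*t)/1625 + 222*cos(2*t)/1625 - 2384*exp(4*t)*sin(5*t)/1625 + 1403*cos(5*t)*exp(4*t)/1625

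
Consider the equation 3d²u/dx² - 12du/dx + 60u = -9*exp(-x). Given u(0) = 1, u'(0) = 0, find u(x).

u = -3*exp(-x)/25 - 59*exp(2*x)*sin(4*x)/100 + 28*cos(4*x)*exp(2*x)/25

Divide through by 3: u'' - 4u' + 20u = -3*exp(-x).
Characteristic equation r² - 4r + 20 = 0 has discriminant (-4)² - 4·(20) = -64 < 0, so r = 2 ± 4i.
Hence u_h = C1*cos(4*x)*exp(2*x) + C2*exp(2*x)*sin(4*x).
Try u_p = A*exp(-x). Substituting into the equation and dividing by exp(-x) gives A = -3/25, so u_p = -3*exp(-x)/25.
General solution: u = -3*exp(-x)/25 + C1*cos(4*x)*exp(2*x) + C2*exp(2*x)*sin(4*x).
Apply the initial conditions: u(0) = -3/25 + C1 = 1 and u'(0) = 3/25 + 2*C1 + 4*C2 = 0. Solving gives C1 = 28/25, C2 = -59/100.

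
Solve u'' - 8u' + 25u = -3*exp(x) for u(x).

u = -exp(x)/6 + C1*cos(3*x)*exp(4*x) + C2*exp(4*x)*sin(3*x)

Characteristic equation r² - 8r + 25 = 0 has discriminant (-8)² - 4·(25) = -36 < 0, so r = 4 ± 3i.
Hence u_h = C1*cos(3*x)*exp(4*x) + C2*exp(4*x)*sin(3*x).
Try u_p = A*exp(x). Substituting into the equation and dividing by exp(x) gives A = -1/6, so u_p = -exp(x)/6.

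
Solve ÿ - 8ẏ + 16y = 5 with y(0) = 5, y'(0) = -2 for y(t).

Characteristic equation r² - 8r + 16 = 0 has discriminant (-8)² - 4·(16) = 0, so r = 4 is a repeated root.
Hence y_h = (C1 + C2*t)*exp(4*t).
For the particular solution try y_p = A0. Substituting and matching coefficients of each power of t gives A0 = 5/16, so y_p = 5/16.
General solution: y = 5/16 + C1*exp(4*t) + C2*t*exp(4*t).
Apply the initial conditions: y(0) = 5/16 + C1 = 5 and y'(0) = C2 + 4*C1 = -2. Solving gives C1 = 75/16, C2 = -83/4.

y = 5/16 + 75*exp(4*t)/16 - 83*t*exp(4*t)/4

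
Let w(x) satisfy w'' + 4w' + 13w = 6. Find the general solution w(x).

Characteristic equation r² + 4r + 13 = 0 has discriminant (4)² - 4·(13) = -36 < 0, so r = -2 ± 3i.
Hence w_h = C1*cos(3*x)*exp(-2*x) + C2*exp(-2*x)*sin(3*x).
For the particular solution try w_p = A0. Substituting and matching coefficients of each power of x gives A0 = 6/13, so w_p = 6/13.

w = 6/13 + C1*cos(3*x)*exp(-2*x) + C2*exp(-2*x)*sin(3*x)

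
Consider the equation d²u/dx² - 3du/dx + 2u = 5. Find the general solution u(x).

Characteristic equation r² - 3r + 2 = 0 factors as (r - 1)(r - 2) = 0, so r = 1, 2.
Hence u_h = C1*exp(x) + C2*exp(2*x).
For the particular solution try u_p = A0. Substituting and matching coefficients of each power of x gives A0 = 5/2, so u_p = 5/2.

u = 5/2 + C1*exp(x) + C2*exp(2*x)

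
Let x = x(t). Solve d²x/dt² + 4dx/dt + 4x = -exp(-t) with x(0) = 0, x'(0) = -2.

Characteristic equation r² + 4r + 4 = 0 has discriminant (4)² - 4·(4) = 0, so r = -2 is a repeated root.
Hence x_h = (C1 + C2*t)*exp(-2*t).
Try x_p = A*exp(-t). Substituting into the equation and dividing by exp(-t) gives A = -1, so x_p = -exp(-t).
General solution: x = -exp(-t) + C1*exp(-2*t) + C2*t*exp(-2*t).
Apply the initial conditions: x(0) = -1 + C1 = 0 and x'(0) = 1 + C2 - 2*C1 = -2. Solving gives C1 = 1, C2 = -1.

x = -exp(-t) - t*exp(-2*t) + exp(-2*t)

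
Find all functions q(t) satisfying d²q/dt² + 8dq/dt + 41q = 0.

q = C1*cos(5*t)*exp(-4*t) + C2*exp(-4*t)*sin(5*t)

Characteristic equation r² + 8r + 41 = 0 has discriminant (8)² - 4·(41) = -100 < 0, so r = -4 ± 5i.
Hence q_h = C1*cos(5*t)*exp(-4*t) + C2*exp(-4*t)*sin(5*t).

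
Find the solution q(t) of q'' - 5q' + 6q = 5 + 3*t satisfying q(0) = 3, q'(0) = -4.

Characteristic equation r² - 5r + 6 = 0 factors as (r - 2)(r - 3) = 0, so r = 2, 3.
Hence q_h = C1*exp(2*t) + C2*exp(3*t).
For the particular solution try q_p = A0 + A1*t. Substituting and matching coefficients of each power of t gives A0 = 5/4, A1 = 1/2, so q_p = 5/4 + t/2.
General solution: q = 5/4 + t/2 + C1*exp(2*t) + C2*exp(3*t).
Apply the initial conditions: q(0) = 5/4 + C1 + C2 = 3 and q'(0) = 1/2 + 2*C1 + 3*C2 = -4. Solving gives C1 = 39/4, C2 = -8.

q = 5/4 + t/2 - 8*exp(3*t) + 39*exp(2*t)/4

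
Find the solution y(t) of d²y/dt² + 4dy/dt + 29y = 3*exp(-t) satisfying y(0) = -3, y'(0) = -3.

Characteristic equation r² + 4r + 29 = 0 has discriminant (4)² - 4·(29) = -100 < 0, so r = -2 ± 5i.
Hence y_h = C1*cos(5*t)*exp(-2*t) + C2*exp(-2*t)*sin(5*t).
Try y_p = A*exp(-t). Substituting into the equation and dividing by exp(-t) gives A = 3/26, so y_p = 3*exp(-t)/26.
General solution: y = 3*exp(-t)/26 + C1*cos(5*t)*exp(-2*t) + C2*exp(-2*t)*sin(5*t).
Apply the initial conditions: y(0) = 3/26 + C1 = -3 and y'(0) = -3/26 - 2*C1 + 5*C2 = -3. Solving gives C1 = -81/26, C2 = -237/130.

y = 3*exp(-t)/26 - 237*exp(-2*t)*sin(5*t)/130 - 81*cos(5*t)*exp(-2*t)/26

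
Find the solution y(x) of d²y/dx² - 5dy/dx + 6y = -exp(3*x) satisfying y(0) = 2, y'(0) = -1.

y = -4*exp(3*x) + 6*exp(2*x) - x*exp(3*x)

Characteristic equation r² - 5r + 6 = 0 factors as (r - 2)(r - 3) = 0, so r = 2, 3.
Hence y_h = C1*exp(2*x) + C2*exp(3*x).
Since exp(3*x) solves the homogeneous equation (r = 3 is a root of multiplicity 1), multiply the trial by x. Try y_p = A*x*exp(3*x). Substituting into the equation and dividing by exp(3*x) gives A = -1, so y_p = -x*exp(3*x).
General solution: y = C1*exp(2*x) + C2*exp(3*x) - x*exp(3*x).
Apply the initial conditions: y(0) = C1 + C2 = 2 and y'(0) = -1 + 2*C1 + 3*C2 = -1. Solving gives C1 = 6, C2 = -4.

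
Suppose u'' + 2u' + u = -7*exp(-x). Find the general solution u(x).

Characteristic equation r² + 2r + 1 = 0 has discriminant (2)² - 4·(1) = 0, so r = -1 is a repeated root.
Hence u_h = (C1 + C2*x)*exp(-x).
Since exp(-x) solves the homogeneous equation (r = -1 is a root of multiplicity 2), multiply the trial by x^2. Try u_p = A*x^2*exp(-x). Substituting into the equation and dividing by exp(-x) gives A = -7/2, so u_p = -7*x^2*exp(-x)/2.

u = C1*exp(-x) - 7*x**2*exp(-x)/2 + C2*x*exp(-x)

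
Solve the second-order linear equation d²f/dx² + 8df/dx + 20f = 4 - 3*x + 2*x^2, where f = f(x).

Characteristic equation r² + 8r + 20 = 0 has discriminant (8)² - 4·(20) = -16 < 0, so r = -4 ± 2i.
Hence f_h = C1*cos(2*x)*exp(-4*x) + C2*exp(-4*x)*sin(2*x).
For the particular solution try f_p = A0 + A1*x + A2*x^2. Substituting and matching coefficients of each power of x gives A0 = 141/500, A1 = -23/100, A2 = 1/10, so f_p = 141/500 - 23*x/100 + x^2/10.

f = 141/500 - 23*x/100 + x**2/10 + C1*cos(2*x)*exp(-4*x) + C2*exp(-4*x)*sin(2*x)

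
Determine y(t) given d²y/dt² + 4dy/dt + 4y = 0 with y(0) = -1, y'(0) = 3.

Characteristic equation r² + 4r + 4 = 0 has discriminant (4)² - 4·(4) = 0, so r = -2 is a repeated root.
Hence y_h = (C1 + C2*t)*exp(-2*t).
Apply the initial conditions: y(0) = C1 = -1 and y'(0) = C2 - 2*C1 = 3. Solving gives C1 = -1, C2 = 1.

y = -exp(-2*t) + t*exp(-2*t)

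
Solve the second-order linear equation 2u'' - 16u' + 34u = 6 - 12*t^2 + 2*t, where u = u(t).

u = 439/4913 - 79*t/289 - 6*t**2/17 + C1*cos(t)*exp(4*t) + C2*exp(4*t)*sin(t)

Divide through by 2: u'' - 8u' + 17u = 3 + t - 6*t^2.
Characteristic equation r² - 8r + 17 = 0 has discriminant (-8)² - 4·(17) = -4 < 0, so r = 4 ± i.
Hence u_h = C1*cos(t)*exp(4*t) + C2*exp(4*t)*sin(t).
For the particular solution try u_p = A0 + A1*t + A2*t^2. Substituting and matching coefficients of each power of t gives A0 = 439/4913, A1 = -79/289, A2 = -6/17, so u_p = 439/4913 - 79*t/289 - 6*t^2/17.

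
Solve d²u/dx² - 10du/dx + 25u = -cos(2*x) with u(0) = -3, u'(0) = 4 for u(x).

Characteristic equation r² - 10r + 25 = 0 has discriminant (-10)² - 4·(25) = 0, so r = 5 is a repeated root.
Hence u_h = (C1 + C2*x)*exp(5*x).
Try u_p = A*cos(2*x) + B*sin(2*x). Substituting and equating the coefficients of cos(2x) and sin(2x) gives A = -21/841, B = 20/841, so u_p = -21*cos(2*x)/841 + 20*sin(2*x)/841.
General solution: u = -21*cos(2*x)/841 + 20*sin(2*x)/841 + C1*exp(5*x) + C2*x*exp(5*x).
Apply the initial conditions: u(0) = -21/841 + C1 = -3 and u'(0) = 40/841 + C2 + 5*C1 = 4. Solving gives C1 = -2502/841, C2 = 546/29.

u = -2502*exp(5*x)/841 - 21*cos(2*x)/841 + 20*sin(2*x)/841 + 546*x*exp(5*x)/29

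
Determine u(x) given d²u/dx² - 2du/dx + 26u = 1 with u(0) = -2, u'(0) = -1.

Characteristic equation r² - 2r + 26 = 0 has discriminant (-2)² - 4·(26) = -100 < 0, so r = 1 ± 5i.
Hence u_h = C1*cos(5*x)*exp(x) + C2*exp(x)*sin(5*x).
For the particular solution try u_p = A0. Substituting and matching coefficients of each power of x gives A0 = 1/26, so u_p = 1/26.
General solution: u = 1/26 + C1*cos(5*x)*exp(x) + C2*exp(x)*sin(5*x).
Apply the initial conditions: u(0) = 1/26 + C1 = -2 and u'(0) = C1 + 5*C2 = -1. Solving gives C1 = -53/26, C2 = 27/130.

u = 1/26 - 53*cos(5*x)*exp(x)/26 + 27*exp(x)*sin(5*x)/130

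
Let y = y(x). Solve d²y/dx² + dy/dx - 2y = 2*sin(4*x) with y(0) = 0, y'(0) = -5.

y = -77*exp(x)/51 - 9*sin(4*x)/85 - 2*cos(4*x)/85 + 23*exp(-2*x)/15

Characteristic equation r² + r - 2 = 0 factors as (r + 2)(r - 1) = 0, so r = -2, 1.
Hence y_h = C1*exp(-2*x) + C2*exp(x).
Try y_p = A*cos(4*x) + B*sin(4*x). Substituting and equating the coefficients of cos(4x) and sin(4x) gives A = -2/85, B = -9/85, so y_p = -9*sin(4*x)/85 - 2*cos(4*x)/85.
General solution: y = -9*sin(4*x)/85 - 2*cos(4*x)/85 + C1*exp(-2*x) + C2*exp(x).
Apply the initial conditions: y(0) = -2/85 + C1 + C2 = 0 and y'(0) = -36/85 + C2 - 2*C1 = -5. Solving gives C1 = 23/15, C2 = -77/51.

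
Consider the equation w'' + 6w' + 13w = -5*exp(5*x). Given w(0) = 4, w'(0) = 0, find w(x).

Characteristic equation r² + 6r + 13 = 0 has discriminant (6)² - 4·(13) = -16 < 0, so r = -3 ± 2i.
Hence w_h = C1*cos(2*x)*exp(-3*x) + C2*exp(-3*x)*sin(2*x).
Try w_p = A*exp(5*x). Substituting into the equation and dividing by exp(5*x) gives A = -5/68, so w_p = -5*exp(5*x)/68.
General solution: w = -5*exp(5*x)/68 + C1*cos(2*x)*exp(-3*x) + C2*exp(-3*x)*sin(2*x).
Apply the initial conditions: w(0) = -5/68 + C1 = 4 and w'(0) = -25/68 - 3*C1 + 2*C2 = 0. Solving gives C1 = 277/68, C2 = 107/17.

w = -5*exp(5*x)/68 + 107*exp(-3*x)*sin(2*x)/17 + 277*cos(2*x)*exp(-3*x)/68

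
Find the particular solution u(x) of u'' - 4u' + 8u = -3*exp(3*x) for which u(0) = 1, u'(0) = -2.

u = -3*exp(3*x)/5 - 17*exp(2*x)*sin(2*x)/10 + 8*cos(2*x)*exp(2*x)/5

Characteristic equation r² - 4r + 8 = 0 has discriminant (-4)² - 4·(8) = -16 < 0, so r = 2 ± 2i.
Hence u_h = C1*cos(2*x)*exp(2*x) + C2*exp(2*x)*sin(2*x).
Try u_p = A*exp(3*x). Substituting into the equation and dividing by exp(3*x) gives A = -3/5, so u_p = -3*exp(3*x)/5.
General solution: u = -3*exp(3*x)/5 + C1*cos(2*x)*exp(2*x) + C2*exp(2*x)*sin(2*x).
Apply the initial conditions: u(0) = -3/5 + C1 = 1 and u'(0) = -9/5 + 2*C1 + 2*C2 = -2. Solving gives C1 = 8/5, C2 = -17/10.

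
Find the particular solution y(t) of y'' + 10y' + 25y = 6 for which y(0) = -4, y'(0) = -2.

y = 6/25 - 106*exp(-5*t)/25 - 116*t*exp(-5*t)/5

Characteristic equation r² + 10r + 25 = 0 has discriminant (10)² - 4·(25) = 0, so r = -5 is a repeated root.
Hence y_h = (C1 + C2*t)*exp(-5*t).
For the particular solution try y_p = A0. Substituting and matching coefficients of each power of t gives A0 = 6/25, so y_p = 6/25.
General solution: y = 6/25 + C1*exp(-5*t) + C2*t*exp(-5*t).
Apply the initial conditions: y(0) = 6/25 + C1 = -4 and y'(0) = C2 - 5*C1 = -2. Solving gives C1 = -106/25, C2 = -116/5.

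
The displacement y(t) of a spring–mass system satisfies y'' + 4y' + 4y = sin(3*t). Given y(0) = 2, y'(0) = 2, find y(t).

Characteristic equation r² + 4r + 4 = 0 has discriminant (4)² - 4·(4) = 0, so r = -2 is a repeated root.
Hence y_h = (C1 + C2*t)*exp(-2*t).
Try y_p = A*cos(3*t) + B*sin(3*t). Substituting and equating the coefficients of cos(3t) and sin(3t) gives A = -12/169, B = -5/169, so y_p = -12*cos(3*t)/169 - 5*sin(3*t)/169.
General solution: y = -12*cos(3*t)/169 - 5*sin(3*t)/169 + C1*exp(-2*t) + C2*t*exp(-2*t).
Apply the initial conditions: y(0) = -12/169 + C1 = 2 and y'(0) = -15/169 + C2 - 2*C1 = 2. Solving gives C1 = 350/169, C2 = 81/13.

y = -12*cos(3*t)/169 - 5*sin(3*t)/169 + 350*exp(-2*t)/169 + 81*t*exp(-2*t)/13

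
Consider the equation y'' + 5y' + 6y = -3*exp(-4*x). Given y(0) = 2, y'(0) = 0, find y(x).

y = -exp(-3*x) - 3*exp(-4*x)/2 + 9*exp(-2*x)/2

Characteristic equation r² + 5r + 6 = 0 factors as (r + 3)(r + 2) = 0, so r = -3, -2.
Hence y_h = C1*exp(-3*x) + C2*exp(-2*x).
Try y_p = A*exp(-4*x). Substituting into the equation and dividing by exp(-4*x) gives A = -3/2, so y_p = -3*exp(-4*x)/2.
General solution: y = -3*exp(-4*x)/2 + C1*exp(-3*x) + C2*exp(-2*x).
Apply the initial conditions: y(0) = -3/2 + C1 + C2 = 2 and y'(0) = 6 - 3*C1 - 2*C2 = 0. Solving gives C1 = -1, C2 = 9/2.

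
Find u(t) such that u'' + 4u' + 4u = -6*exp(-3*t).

Characteristic equation r² + 4r + 4 = 0 has discriminant (4)² - 4·(4) = 0, so r = -2 is a repeated root.
Hence u_h = (C1 + C2*t)*exp(-2*t).
Try u_p = A*exp(-3*t). Substituting into the equation and dividing by exp(-3*t) gives A = -6, so u_p = -6*exp(-3*t).

u = -6*exp(-3*t) + C1*exp(-2*t) + C2*t*exp(-2*t)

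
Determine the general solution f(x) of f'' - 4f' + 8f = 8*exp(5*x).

f = 8*exp(5*x)/13 + C1*cos(2*x)*exp(2*x) + C2*exp(2*x)*sin(2*x)

Characteristic equation r² - 4r + 8 = 0 has discriminant (-4)² - 4·(8) = -16 < 0, so r = 2 ± 2i.
Hence f_h = C1*cos(2*x)*exp(2*x) + C2*exp(2*x)*sin(2*x).
Try f_p = A*exp(5*x). Substituting into the equation and dividing by exp(5*x) gives A = 8/13, so f_p = 8*exp(5*x)/13.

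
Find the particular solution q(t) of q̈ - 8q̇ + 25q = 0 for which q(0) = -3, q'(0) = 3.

Characteristic equation r² - 8r + 25 = 0 has discriminant (-8)² - 4·(25) = -36 < 0, so r = 4 ± 3i.
Hence q_h = C1*cos(3*t)*exp(4*t) + C2*exp(4*t)*sin(3*t).
Apply the initial conditions: q(0) = C1 = -3 and q'(0) = 3*C2 + 4*C1 = 3. Solving gives C1 = -3, C2 = 5.

q = -3*cos(3*t)*exp(4*t) + 5*exp(4*t)*sin(3*t)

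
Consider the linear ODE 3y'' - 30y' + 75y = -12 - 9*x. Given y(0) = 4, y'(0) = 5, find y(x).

Divide through by 3: y'' - 10y' + 25y = -4 - 3*x.
Characteristic equation r² - 10r + 25 = 0 has discriminant (-10)² - 4·(25) = 0, so r = 5 is a repeated root.
Hence y_h = (C1 + C2*x)*exp(5*x).
For the particular solution try y_p = A0 + A1*x. Substituting and matching coefficients of each power of x gives A0 = -26/125, A1 = -3/25, so y_p = -26/125 - 3*x/25.
General solution: y = -26/125 - 3*x/25 + C1*exp(5*x) + C2*x*exp(5*x).
Apply the initial conditions: y(0) = -26/125 + C1 = 4 and y'(0) = -3/25 + C2 + 5*C1 = 5. Solving gives C1 = 526/125, C2 = -398/25.

y = -26/125 - 3*x/25 + 526*exp(5*x)/125 - 398*x*exp(5*x)/25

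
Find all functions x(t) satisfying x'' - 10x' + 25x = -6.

Characteristic equation r² - 10r + 25 = 0 has discriminant (-10)² - 4·(25) = 0, so r = 5 is a repeated root.
Hence x_h = (C1 + C2*t)*exp(5*t).
For the particular solution try x_p = A0. Substituting and matching coefficients of each power of t gives A0 = -6/25, so x_p = -6/25.

x = -6/25 + C1*exp(5*t) + C2*t*exp(5*t)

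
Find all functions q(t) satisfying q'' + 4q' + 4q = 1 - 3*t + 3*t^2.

Characteristic equation r² + 4r + 4 = 0 has discriminant (4)² - 4·(4) = 0, so r = -2 is a repeated root.
Hence q_h = (C1 + C2*t)*exp(-2*t).
For the particular solution try q_p = A0 + A1*t + A2*t^2. Substituting and matching coefficients of each power of t gives A0 = 17/8, A1 = -9/4, A2 = 3/4, so q_p = 17/8 - 9*t/4 + 3*t^2/4.

q = 17/8 - 9*t/4 + 3*t**2/4 + C1*exp(-2*t) + C2*t*exp(-2*t)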